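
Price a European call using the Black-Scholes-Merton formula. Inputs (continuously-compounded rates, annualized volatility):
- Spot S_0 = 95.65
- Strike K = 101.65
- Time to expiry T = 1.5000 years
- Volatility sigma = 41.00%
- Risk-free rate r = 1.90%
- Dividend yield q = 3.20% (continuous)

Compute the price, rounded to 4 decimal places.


d1 = (ln(S/K) + (r - q + 0.5*sigma^2) * T) / (sigma * sqrt(T)) = 0.09107951
d2 = d1 - sigma * sqrt(T) = -0.41106589
exp(-rT) = 0.97190229; exp(-qT) = 0.95313379
C = S_0 * exp(-qT) * N(d1) - K * exp(-rT) * N(d2)
N(d1) = 0.53628529; N(d2) = 0.34051211
C = 95.6500 * 0.95313379 * 0.53628529 - 101.6500 * 0.97190229 * 0.34051211 = 15.2511

Answer: Price = 15.2511


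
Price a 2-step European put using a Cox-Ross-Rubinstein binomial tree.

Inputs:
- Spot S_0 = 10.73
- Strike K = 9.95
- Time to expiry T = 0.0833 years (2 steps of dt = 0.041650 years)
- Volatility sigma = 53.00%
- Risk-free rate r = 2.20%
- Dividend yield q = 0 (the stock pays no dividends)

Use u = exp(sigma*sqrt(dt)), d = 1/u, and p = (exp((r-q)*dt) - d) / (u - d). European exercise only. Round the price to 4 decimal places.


dt = T/N = 0.041650
u = exp(sigma*sqrt(dt)) = 1.114231; d = 1/u = 0.897480
p = (exp((r-q)*dt) - d) / (u - d) = 0.477215
Discount per step: exp(-r*dt) = 0.999084
Stock lattice S(k, i) with i counting down-moves:
  k=0: S(0,0) = 10.7300
  k=1: S(1,0) = 11.9557; S(1,1) = 9.6300
  k=2: S(2,0) = 13.3214; S(2,1) = 10.7300; S(2,2) = 8.6427
Terminal payoffs V(N, i) = max(K - S_T, 0):
  V(2,0) = 0.000000; V(2,1) = 0.000000; V(2,2) = 1.307298
Backward induction: V(k, i) = exp(-r*dt) * [p * V(k+1, i) + (1-p) * V(k+1, i+1)].
  V(1,0) = exp(-r*dt) * [p*0.000000 + (1-p)*0.000000] = 0.000000
  V(1,1) = exp(-r*dt) * [p*0.000000 + (1-p)*1.307298] = 0.682810
  V(0,0) = exp(-r*dt) * [p*0.000000 + (1-p)*0.682810] = 0.356636

Answer: Price = V(0,0) = 0.3566


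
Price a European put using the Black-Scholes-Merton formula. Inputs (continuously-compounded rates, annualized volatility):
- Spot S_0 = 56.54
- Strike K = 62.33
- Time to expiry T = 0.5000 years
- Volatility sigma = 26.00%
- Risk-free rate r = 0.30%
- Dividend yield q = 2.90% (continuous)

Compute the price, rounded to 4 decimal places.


d1 = (ln(S/K) + (r - q + 0.5*sigma^2) * T) / (sigma * sqrt(T)) = -0.50908696
d2 = d1 - sigma * sqrt(T) = -0.69293472
exp(-rT) = 0.99850112; exp(-qT) = 0.98560462
P = K * exp(-rT) * N(-d2) - S_0 * exp(-qT) * N(-d1)
N(-d1) = 0.69465436; N(-d2) = 0.75582474
P = 62.3300 * 0.99850112 * 0.75582474 - 56.5400 * 0.98560462 * 0.69465436 = 8.3296

Answer: Price = 8.3296


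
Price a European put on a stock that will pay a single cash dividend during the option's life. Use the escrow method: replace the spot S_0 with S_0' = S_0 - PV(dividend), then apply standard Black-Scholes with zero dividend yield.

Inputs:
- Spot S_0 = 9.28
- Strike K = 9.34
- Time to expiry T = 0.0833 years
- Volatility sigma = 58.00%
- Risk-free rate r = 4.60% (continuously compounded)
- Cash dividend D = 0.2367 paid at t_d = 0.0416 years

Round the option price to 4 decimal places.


PV(D) = D * exp(-r * t_d) = 0.2367 * 0.99808823 = 0.23624748
S_0' = S_0 - PV(D) = 9.2800 - 0.23624748 = 9.04375252
d1 = (ln(S_0'/K) + (r + sigma^2/2)*T) / (sigma*sqrt(T)) = -0.08595799
d2 = d1 - sigma*sqrt(T) = -0.25335607
exp(-rT) = 0.99617553
N(-d1) = 0.53425009; N(-d2) = 0.60000347
P = K * exp(-rT) * N(-d2) - S_0' * N(-d1) = 9.3400 * 0.99617553 * 0.60000347 - 9.04375252 * 0.53425009 = 0.7510

Answer: Price = 0.7510


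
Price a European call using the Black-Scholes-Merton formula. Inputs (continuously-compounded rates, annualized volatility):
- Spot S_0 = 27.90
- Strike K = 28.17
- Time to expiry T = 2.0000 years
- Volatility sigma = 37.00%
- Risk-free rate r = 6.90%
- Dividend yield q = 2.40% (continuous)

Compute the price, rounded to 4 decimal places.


Answer: Price = 6.3640

Derivation:
d1 = (ln(S/K) + (r - q + 0.5*sigma^2) * T) / (sigma * sqrt(T)) = 0.41522286
d2 = d1 - sigma * sqrt(T) = -0.10803616
exp(-rT) = 0.87109869; exp(-qT) = 0.95313379
C = S_0 * exp(-qT) * N(d1) - K * exp(-rT) * N(d2)
N(d1) = 0.66101062; N(d2) = 0.45698351
C = 27.9000 * 0.95313379 * 0.66101062 - 28.1700 * 0.87109869 * 0.45698351 = 6.3640


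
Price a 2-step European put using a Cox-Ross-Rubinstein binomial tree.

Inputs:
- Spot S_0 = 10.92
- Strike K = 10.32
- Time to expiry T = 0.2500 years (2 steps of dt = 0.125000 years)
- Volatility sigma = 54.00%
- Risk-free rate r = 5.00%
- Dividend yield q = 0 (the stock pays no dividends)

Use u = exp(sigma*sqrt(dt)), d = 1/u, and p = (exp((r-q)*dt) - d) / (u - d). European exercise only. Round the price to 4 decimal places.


dt = T/N = 0.125000
u = exp(sigma*sqrt(dt)) = 1.210361; d = 1/u = 0.826200
p = (exp((r-q)*dt) - d) / (u - d) = 0.468735
Discount per step: exp(-r*dt) = 0.993769
Stock lattice S(k, i) with i counting down-moves:
  k=0: S(0,0) = 10.9200
  k=1: S(1,0) = 13.2171; S(1,1) = 9.0221
  k=2: S(2,0) = 15.9975; S(2,1) = 10.9200; S(2,2) = 7.4541
Terminal payoffs V(N, i) = max(K - S_T, 0):
  V(2,0) = 0.000000; V(2,1) = 0.000000; V(2,2) = 2.865944
Backward induction: V(k, i) = exp(-r*dt) * [p * V(k+1, i) + (1-p) * V(k+1, i+1)].
  V(1,0) = exp(-r*dt) * [p*0.000000 + (1-p)*0.000000] = 0.000000
  V(1,1) = exp(-r*dt) * [p*0.000000 + (1-p)*2.865944] = 1.513090
  V(0,0) = exp(-r*dt) * [p*0.000000 + (1-p)*1.513090] = 0.798843

Answer: Price = V(0,0) = 0.7988


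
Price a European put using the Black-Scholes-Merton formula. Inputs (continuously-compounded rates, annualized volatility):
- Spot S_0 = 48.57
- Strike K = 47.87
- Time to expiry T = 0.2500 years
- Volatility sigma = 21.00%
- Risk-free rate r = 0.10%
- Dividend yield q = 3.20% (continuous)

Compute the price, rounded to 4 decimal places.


Answer: Price = 1.8523

Derivation:
d1 = (ln(S/K) + (r - q + 0.5*sigma^2) * T) / (sigma * sqrt(T)) = 0.11694812
d2 = d1 - sigma * sqrt(T) = 0.01194812
exp(-rT) = 0.99975003; exp(-qT) = 0.99203191
P = K * exp(-rT) * N(-d2) - S_0 * exp(-qT) * N(-d1)
N(-d1) = 0.45345058; N(-d2) = 0.49523350
P = 47.8700 * 0.99975003 * 0.49523350 - 48.5700 * 0.99203191 * 0.45345058 = 1.8523


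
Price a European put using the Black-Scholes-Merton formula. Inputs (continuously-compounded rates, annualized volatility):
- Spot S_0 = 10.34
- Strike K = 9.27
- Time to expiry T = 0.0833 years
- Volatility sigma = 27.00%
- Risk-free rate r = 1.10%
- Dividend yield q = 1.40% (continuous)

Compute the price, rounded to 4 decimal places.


Answer: Price = 0.0280

Derivation:
d1 = (ln(S/K) + (r - q + 0.5*sigma^2) * T) / (sigma * sqrt(T)) = 1.43754169
d2 = d1 - sigma * sqrt(T) = 1.35961499
exp(-rT) = 0.99908412; exp(-qT) = 0.99883448
P = K * exp(-rT) * N(-d2) - S_0 * exp(-qT) * N(-d1)
N(-d1) = 0.07528207; N(-d2) = 0.08697590
P = 9.2700 * 0.99908412 * 0.08697590 - 10.3400 * 0.99883448 * 0.07528207 = 0.0280


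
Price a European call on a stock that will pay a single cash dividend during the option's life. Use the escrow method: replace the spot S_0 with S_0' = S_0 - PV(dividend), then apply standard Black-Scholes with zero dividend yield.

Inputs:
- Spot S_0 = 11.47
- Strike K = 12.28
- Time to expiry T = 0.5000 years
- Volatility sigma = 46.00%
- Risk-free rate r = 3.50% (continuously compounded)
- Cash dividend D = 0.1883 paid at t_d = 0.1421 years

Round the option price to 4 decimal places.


Answer: Price = 1.1479

Derivation:
PV(D) = D * exp(-r * t_d) = 0.1883 * 0.99503885 = 0.18736581
S_0' = S_0 - PV(D) = 11.4700 - 0.18736581 = 11.28263419
d1 = (ln(S_0'/K) + (r + sigma^2/2)*T) / (sigma*sqrt(T)) = -0.04398566
d2 = d1 - sigma*sqrt(T) = -0.36925478
exp(-rT) = 0.98265224
N(d1) = 0.48245792; N(d2) = 0.35596891
C = S_0' * N(d1) - K * exp(-rT) * N(d2) = 11.28263419 * 0.48245792 - 12.2800 * 0.98265224 * 0.35596891 = 1.1479


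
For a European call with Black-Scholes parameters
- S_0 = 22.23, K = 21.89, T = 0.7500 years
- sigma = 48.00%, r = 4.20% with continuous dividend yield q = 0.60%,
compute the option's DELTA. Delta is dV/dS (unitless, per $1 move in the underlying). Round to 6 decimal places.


Answer: Delta = 0.618881

Derivation:
d1 = 0.3098754760; d2 = -0.1058167178
phi(d1) = 0.3802410297; exp(-qT) = 0.9955101098; exp(-rT) = 0.9689909565
N(d1) = 0.6216721736
Delta = exp(-qT) * N(d1) = 0.9955101098 * 0.6216721736 = 0.618881


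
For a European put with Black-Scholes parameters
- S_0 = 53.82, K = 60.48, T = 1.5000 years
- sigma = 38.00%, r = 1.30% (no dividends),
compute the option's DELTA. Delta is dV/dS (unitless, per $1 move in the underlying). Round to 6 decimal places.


Answer: Delta = -0.490458

Derivation:
d1 = 0.0239199408; d2 = -0.4414831103
phi(d1) = 0.3988281666; exp(-qT) = 1.0000000000; exp(-rT) = 0.9806888952
N(-d1) = 0.4904582342
Delta = -exp(-qT) * N(-d1) = -1.0000000000 * 0.4904582342 = -0.490458


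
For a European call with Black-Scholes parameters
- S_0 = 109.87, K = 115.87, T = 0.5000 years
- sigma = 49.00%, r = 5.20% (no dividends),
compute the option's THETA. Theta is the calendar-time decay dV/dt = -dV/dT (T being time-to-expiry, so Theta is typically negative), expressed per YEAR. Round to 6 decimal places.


Answer: Theta = -17.470886

Derivation:
d1 = 0.0948215062; d2 = -0.2516608166
phi(d1) = 0.3971528371; exp(-qT) = 1.0000000000; exp(-rT) = 0.9743350896
Theta = -S*exp(-qT)*phi(d1)*sigma/(2*sqrt(T)) - r*K*exp(-rT)*N(d2) + q*S*exp(-qT)*N(d1)
N(d1) = 0.5377716978; N(d2) = 0.4006516231; sqrt(T) = 0.7071067812
Term 1 = -109.8700 * 1.0000000000 * 0.3971528371 * 0.4900 / (2 * 0.7071067812) = -15.1188192876
Term 2 = -0.0520 * 115.8700 * 0.9743350896 * 0.4006516231 = -2.3520665225
Term 3 = 0 (no dividend yield, q = 0)
Theta = -15.1188192876 + (-2.3520665225) + (0.0000000000) = -17.470886


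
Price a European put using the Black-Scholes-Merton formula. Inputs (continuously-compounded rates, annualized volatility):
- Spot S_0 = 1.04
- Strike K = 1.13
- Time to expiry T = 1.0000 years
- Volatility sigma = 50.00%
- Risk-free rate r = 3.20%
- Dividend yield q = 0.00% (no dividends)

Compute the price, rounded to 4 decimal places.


d1 = (ln(S/K) + (r - q + 0.5*sigma^2) * T) / (sigma * sqrt(T)) = 0.14800616
d2 = d1 - sigma * sqrt(T) = -0.35199384
exp(-rT) = 0.96850658; exp(-qT) = 1.00000000
P = K * exp(-rT) * N(-d2) - S_0 * exp(-qT) * N(-d1)
N(-d1) = 0.44116895; N(-d2) = 0.63757856
P = 1.1300 * 0.96850658 * 0.63757856 - 1.0400 * 1.00000000 * 0.44116895 = 0.2390

Answer: Price = 0.2390


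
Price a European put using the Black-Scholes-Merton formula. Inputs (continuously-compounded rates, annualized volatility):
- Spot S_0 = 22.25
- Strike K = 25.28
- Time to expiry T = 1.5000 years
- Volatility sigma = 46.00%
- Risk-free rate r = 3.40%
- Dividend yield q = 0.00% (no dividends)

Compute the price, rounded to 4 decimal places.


d1 = (ln(S/K) + (r - q + 0.5*sigma^2) * T) / (sigma * sqrt(T)) = 0.14559987
d2 = d1 - sigma * sqrt(T) = -0.41778277
exp(-rT) = 0.95027867; exp(-qT) = 1.00000000
P = K * exp(-rT) * N(-d2) - S_0 * exp(-qT) * N(-d1)
N(-d1) = 0.44211864; N(-d2) = 0.66194703
P = 25.2800 * 0.95027867 * 0.66194703 - 22.2500 * 1.00000000 * 0.44211864 = 6.0648

Answer: Price = 6.0648


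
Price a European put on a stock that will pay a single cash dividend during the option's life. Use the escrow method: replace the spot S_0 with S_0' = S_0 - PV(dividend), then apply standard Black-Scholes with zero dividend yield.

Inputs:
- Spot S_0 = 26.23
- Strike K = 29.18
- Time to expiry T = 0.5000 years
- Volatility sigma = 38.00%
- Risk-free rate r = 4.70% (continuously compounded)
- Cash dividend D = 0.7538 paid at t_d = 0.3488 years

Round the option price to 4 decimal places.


Answer: Price = 4.6362

Derivation:
PV(D) = D * exp(-r * t_d) = 0.7538 * 0.98374004 = 0.74154324
S_0' = S_0 - PV(D) = 26.2300 - 0.74154324 = 25.48845676
d1 = (ln(S_0'/K) + (r + sigma^2/2)*T) / (sigma*sqrt(T)) = -0.28156944
d2 = d1 - sigma*sqrt(T) = -0.55027001
exp(-rT) = 0.97677397
N(-d1) = 0.61086316; N(-d2) = 0.70893291
P = K * exp(-rT) * N(-d2) - S_0' * N(-d1) = 29.1800 * 0.97677397 * 0.70893291 - 25.48845676 * 0.61086316 = 4.6362


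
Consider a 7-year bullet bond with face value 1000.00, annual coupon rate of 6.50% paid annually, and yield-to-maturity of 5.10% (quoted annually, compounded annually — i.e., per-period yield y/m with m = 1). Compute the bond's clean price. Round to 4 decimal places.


Coupon per period c = face * coupon_rate / m = 65.000000
Periods per year m = 1; per-period yield y/m = 0.051000
Number of cashflows N = 7
Cashflows (t years, CF_t, discount factor 1/(1+y/m)^(m*t), PV):
  t = 1.0000: CF_t = 65.000000, DF = 0.951475, PV = 61.845861
  t = 2.0000: CF_t = 65.000000, DF = 0.905304, PV = 58.844777
  t = 3.0000: CF_t = 65.000000, DF = 0.861374, PV = 55.989322
  t = 4.0000: CF_t = 65.000000, DF = 0.819576, PV = 53.272428
  t = 5.0000: CF_t = 65.000000, DF = 0.779806, PV = 50.687372
  t = 6.0000: CF_t = 65.000000, DF = 0.741965, PV = 48.227757
  t = 7.0000: CF_t = 1065.000000, DF = 0.705961, PV = 751.848947
Price P = sum_t PV_t = 1080.716464

Answer: Price = 1080.7165


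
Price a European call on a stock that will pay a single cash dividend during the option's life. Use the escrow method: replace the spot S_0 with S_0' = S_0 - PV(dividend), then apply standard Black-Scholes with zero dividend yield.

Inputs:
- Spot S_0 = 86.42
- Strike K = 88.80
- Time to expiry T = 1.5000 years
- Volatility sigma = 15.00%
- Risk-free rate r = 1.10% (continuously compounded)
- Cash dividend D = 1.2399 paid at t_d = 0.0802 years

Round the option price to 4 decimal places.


Answer: Price = 5.2893

Derivation:
PV(D) = D * exp(-r * t_d) = 1.2399 * 0.99911819 = 1.23880664
S_0' = S_0 - PV(D) = 86.4200 - 1.23880664 = 85.18119336
d1 = (ln(S_0'/K) + (r + sigma^2/2)*T) / (sigma*sqrt(T)) = -0.04480376
d2 = d1 - sigma*sqrt(T) = -0.22851549
exp(-rT) = 0.98363538
N(d1) = 0.48213187; N(d2) = 0.40962276
C = S_0' * N(d1) - K * exp(-rT) * N(d2) = 85.18119336 * 0.48213187 - 88.8000 * 0.98363538 * 0.40962276 = 5.2893


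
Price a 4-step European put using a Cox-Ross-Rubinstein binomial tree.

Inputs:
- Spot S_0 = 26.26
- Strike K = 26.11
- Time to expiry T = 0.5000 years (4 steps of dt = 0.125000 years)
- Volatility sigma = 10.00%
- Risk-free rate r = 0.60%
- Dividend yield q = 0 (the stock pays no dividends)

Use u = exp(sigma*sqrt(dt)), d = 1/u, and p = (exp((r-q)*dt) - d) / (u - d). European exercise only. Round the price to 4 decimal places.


dt = T/N = 0.125000
u = exp(sigma*sqrt(dt)) = 1.035988; d = 1/u = 0.965262
p = (exp((r-q)*dt) - d) / (u - d) = 0.501770
Discount per step: exp(-r*dt) = 0.999250
Stock lattice S(k, i) with i counting down-moves:
  k=0: S(0,0) = 26.2600
  k=1: S(1,0) = 27.2050; S(1,1) = 25.3478
  k=2: S(2,0) = 28.1841; S(2,1) = 26.2600; S(2,2) = 24.4673
  k=3: S(3,0) = 29.1984; S(3,1) = 27.2050; S(3,2) = 25.3478; S(3,3) = 23.6173
  k=4: S(4,0) = 30.2492; S(4,1) = 28.1841; S(4,2) = 26.2600; S(4,3) = 24.4673; S(4,4) = 22.7969
Terminal payoffs V(N, i) = max(K - S_T, 0):
  V(4,0) = 0.000000; V(4,1) = 0.000000; V(4,2) = 0.000000; V(4,3) = 1.642733; V(4,4) = 3.313078
Backward induction: V(k, i) = exp(-r*dt) * [p * V(k+1, i) + (1-p) * V(k+1, i+1)].
  V(3,0) = exp(-r*dt) * [p*0.000000 + (1-p)*0.000000] = 0.000000
  V(3,1) = exp(-r*dt) * [p*0.000000 + (1-p)*0.000000] = 0.000000
  V(3,2) = exp(-r*dt) * [p*0.000000 + (1-p)*1.642733] = 0.817844
  V(3,3) = exp(-r*dt) * [p*1.642733 + (1-p)*3.313078] = 2.473093
  V(2,0) = exp(-r*dt) * [p*0.000000 + (1-p)*0.000000] = 0.000000
  V(2,1) = exp(-r*dt) * [p*0.000000 + (1-p)*0.817844] = 0.407169
  V(2,2) = exp(-r*dt) * [p*0.817844 + (1-p)*2.473093] = 1.641307
  V(1,0) = exp(-r*dt) * [p*0.000000 + (1-p)*0.407169] = 0.202711
  V(1,1) = exp(-r*dt) * [p*0.407169 + (1-p)*1.641307] = 1.021286
  V(0,0) = exp(-r*dt) * [p*0.202711 + (1-p)*1.021286] = 0.610092

Answer: Price = V(0,0) = 0.6101


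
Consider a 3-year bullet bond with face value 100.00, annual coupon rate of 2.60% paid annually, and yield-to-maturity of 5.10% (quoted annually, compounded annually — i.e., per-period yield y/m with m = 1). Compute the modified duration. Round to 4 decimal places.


Coupon per period c = face * coupon_rate / m = 2.600000
Periods per year m = 1; per-period yield y/m = 0.051000
Number of cashflows N = 3
Cashflows (t years, CF_t, discount factor 1/(1+y/m)^(m*t), PV):
  t = 1.0000: CF_t = 2.600000, DF = 0.951475, PV = 2.473834
  t = 2.0000: CF_t = 2.600000, DF = 0.905304, PV = 2.353791
  t = 3.0000: CF_t = 102.600000, DF = 0.861374, PV = 88.376991
Price P = sum_t PV_t = 93.204617
First compute Macaulay numerator sum_t t * PV_t:
  t * PV_t at t = 1.0000: 2.473834
  t * PV_t at t = 2.0000: 4.707582
  t * PV_t at t = 3.0000: 265.130974
Macaulay duration D = 272.312391 / 93.204617 = 2.921662
Modified duration = D / (1 + y/m) = 2.921662 / (1 + 0.051000) = 2.779888

Answer: Modified duration = 2.7799


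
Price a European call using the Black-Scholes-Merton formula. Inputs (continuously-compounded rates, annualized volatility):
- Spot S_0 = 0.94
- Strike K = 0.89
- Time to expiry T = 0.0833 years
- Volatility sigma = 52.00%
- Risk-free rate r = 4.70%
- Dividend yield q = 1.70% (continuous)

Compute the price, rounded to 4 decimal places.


Answer: Price = 0.0846

Derivation:
d1 = (ln(S/K) + (r - q + 0.5*sigma^2) * T) / (sigma * sqrt(T)) = 0.45588417
d2 = d1 - sigma * sqrt(T) = 0.30580313
exp(-rT) = 0.99609255; exp(-qT) = 0.99858490
C = S_0 * exp(-qT) * N(d1) - K * exp(-rT) * N(d2)
N(d1) = 0.67576336; N(d2) = 0.62012273
C = 0.9400 * 0.99858490 * 0.67576336 - 0.8900 * 0.99609255 * 0.62012273 = 0.0846


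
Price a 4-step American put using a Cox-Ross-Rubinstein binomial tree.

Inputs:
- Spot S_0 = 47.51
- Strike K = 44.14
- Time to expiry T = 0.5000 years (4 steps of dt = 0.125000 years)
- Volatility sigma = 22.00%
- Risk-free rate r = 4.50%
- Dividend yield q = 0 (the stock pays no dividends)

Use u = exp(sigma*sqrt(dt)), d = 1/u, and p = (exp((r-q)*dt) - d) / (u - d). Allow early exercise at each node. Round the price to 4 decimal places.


dt = T/N = 0.125000
u = exp(sigma*sqrt(dt)) = 1.080887; d = 1/u = 0.925166
p = (exp((r-q)*dt) - d) / (u - d) = 0.516789
Discount per step: exp(-r*dt) = 0.994391
Stock lattice S(k, i) with i counting down-moves:
  k=0: S(0,0) = 47.5100
  k=1: S(1,0) = 51.3529; S(1,1) = 43.9547
  k=2: S(2,0) = 55.5067; S(2,1) = 47.5100; S(2,2) = 40.6654
  k=3: S(3,0) = 59.9965; S(3,1) = 51.3529; S(3,2) = 43.9547; S(3,3) = 37.6222
  k=4: S(4,0) = 64.8494; S(4,1) = 55.5067; S(4,2) = 47.5100; S(4,3) = 40.6654; S(4,4) = 34.8068
Terminal payoffs V(N, i) = max(K - S_T, 0):
  V(4,0) = 0.000000; V(4,1) = 0.000000; V(4,2) = 0.000000; V(4,3) = 3.474636; V(4,4) = 9.333184
Backward induction: V(k, i) = exp(-r*dt) * [p * V(k+1, i) + (1-p) * V(k+1, i+1)]; then take max(V_cont, immediate exercise) for American.
  V(3,0) = exp(-r*dt) * [p*0.000000 + (1-p)*0.000000] = 0.000000; exercise = 0.000000; V(3,0) = max -> 0.000000
  V(3,1) = exp(-r*dt) * [p*0.000000 + (1-p)*0.000000] = 0.000000; exercise = 0.000000; V(3,1) = max -> 0.000000
  V(3,2) = exp(-r*dt) * [p*0.000000 + (1-p)*3.474636] = 1.669566; exercise = 0.185348; V(3,2) = max -> 1.669566
  V(3,3) = exp(-r*dt) * [p*3.474636 + (1-p)*9.333184] = 6.270184; exercise = 6.517775; V(3,3) = max -> 6.517775
  V(2,0) = exp(-r*dt) * [p*0.000000 + (1-p)*0.000000] = 0.000000; exercise = 0.000000; V(2,0) = max -> 0.000000
  V(2,1) = exp(-r*dt) * [p*0.000000 + (1-p)*1.669566] = 0.802228; exercise = 0.000000; V(2,1) = max -> 0.802228
  V(2,2) = exp(-r*dt) * [p*1.669566 + (1-p)*6.517775] = 3.989770; exercise = 3.474636; V(2,2) = max -> 3.989770
  V(1,0) = exp(-r*dt) * [p*0.000000 + (1-p)*0.802228] = 0.385471; exercise = 0.000000; V(1,0) = max -> 0.385471
  V(1,1) = exp(-r*dt) * [p*0.802228 + (1-p)*3.989770] = 2.329345; exercise = 0.185348; V(1,1) = max -> 2.329345
  V(0,0) = exp(-r*dt) * [p*0.385471 + (1-p)*2.329345] = 1.317343; exercise = 0.000000; V(0,0) = max -> 1.317343

Answer: Price = V(0,0) = 1.3173


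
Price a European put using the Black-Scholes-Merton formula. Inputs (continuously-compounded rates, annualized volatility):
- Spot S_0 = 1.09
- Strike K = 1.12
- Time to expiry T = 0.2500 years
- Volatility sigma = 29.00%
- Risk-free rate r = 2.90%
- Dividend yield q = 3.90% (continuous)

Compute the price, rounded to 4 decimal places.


d1 = (ln(S/K) + (r - q + 0.5*sigma^2) * T) / (sigma * sqrt(T)) = -0.13198958
d2 = d1 - sigma * sqrt(T) = -0.27698958
exp(-rT) = 0.99277622; exp(-qT) = 0.99029738
P = K * exp(-rT) * N(-d2) - S_0 * exp(-qT) * N(-d1)
N(-d1) = 0.55250373; N(-d2) = 0.60910595
P = 1.1200 * 0.99277622 * 0.60910595 - 1.0900 * 0.99029738 * 0.55250373 = 0.0809

Answer: Price = 0.0809


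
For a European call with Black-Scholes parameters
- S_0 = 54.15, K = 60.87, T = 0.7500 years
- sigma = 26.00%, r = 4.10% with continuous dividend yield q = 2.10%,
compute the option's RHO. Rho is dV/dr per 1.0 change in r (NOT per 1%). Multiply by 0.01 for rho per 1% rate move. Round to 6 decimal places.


d1 = -0.3403367434; d2 = -0.5655033484
phi(d1) = 0.3764940322; exp(-qT) = 0.9843733826; exp(-rT) = 0.9697179723
N(d2) = 0.2858657237
Rho = K*T*exp(-rT)*N(d2) = 60.8700 * 0.7500 * 0.9697179723 * 0.2858657237 = 12.655290

Answer: Rho = 12.655290


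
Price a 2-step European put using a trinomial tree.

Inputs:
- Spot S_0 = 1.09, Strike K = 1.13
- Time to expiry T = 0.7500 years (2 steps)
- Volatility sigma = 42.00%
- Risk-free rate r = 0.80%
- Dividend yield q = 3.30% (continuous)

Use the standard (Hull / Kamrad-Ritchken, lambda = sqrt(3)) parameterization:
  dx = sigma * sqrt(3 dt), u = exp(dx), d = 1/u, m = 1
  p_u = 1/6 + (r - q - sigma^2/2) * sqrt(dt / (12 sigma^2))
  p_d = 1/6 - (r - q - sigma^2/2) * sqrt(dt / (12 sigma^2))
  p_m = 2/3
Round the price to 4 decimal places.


dt = T/N = 0.375000; dx = sigma*sqrt(3*dt) = 0.445477
u = exp(dx) = 1.561235; d = 1/u = 0.640519
p_u = 0.119021, p_m = 0.666667, p_d = 0.214312
Discount per step: exp(-r*dt) = 0.997004
Stock lattice S(k, j) with j the centered position index:
  k=0: S(0,+0) = 1.0900
  k=1: S(1,-1) = 0.6982; S(1,+0) = 1.0900; S(1,+1) = 1.7017
  k=2: S(2,-2) = 0.4472; S(2,-1) = 0.6982; S(2,+0) = 1.0900; S(2,+1) = 1.7017; S(2,+2) = 2.6568
Terminal payoffs V(N, j) = max(K - S_T, 0):
  V(2,-2) = 0.682812; V(2,-1) = 0.431835; V(2,+0) = 0.040000; V(2,+1) = 0.000000; V(2,+2) = 0.000000
Backward induction: V(k, j) = exp(-r*dt) * [p_u * V(k+1, j+1) + p_m * V(k+1, j) + p_d * V(k+1, j-1)]
  V(1,-1) = exp(-r*dt) * [p_u*0.040000 + p_m*0.431835 + p_d*0.682812] = 0.437671
  V(1,+0) = exp(-r*dt) * [p_u*0.000000 + p_m*0.040000 + p_d*0.431835] = 0.118857
  V(1,+1) = exp(-r*dt) * [p_u*0.000000 + p_m*0.000000 + p_d*0.040000] = 0.008547
  V(0,+0) = exp(-r*dt) * [p_u*0.008547 + p_m*0.118857 + p_d*0.437671] = 0.173532

Answer: Price = V(0,0) = 0.1735


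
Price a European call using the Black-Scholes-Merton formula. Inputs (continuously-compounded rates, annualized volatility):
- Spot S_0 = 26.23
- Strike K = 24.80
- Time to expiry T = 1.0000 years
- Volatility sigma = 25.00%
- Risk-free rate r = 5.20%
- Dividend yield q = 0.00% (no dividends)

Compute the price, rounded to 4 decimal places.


d1 = (ln(S/K) + (r - q + 0.5*sigma^2) * T) / (sigma * sqrt(T)) = 0.55724056
d2 = d1 - sigma * sqrt(T) = 0.30724056
exp(-rT) = 0.94932887; exp(-qT) = 1.00000000
C = S_0 * exp(-qT) * N(d1) - K * exp(-rT) * N(d2)
N(d1) = 0.71131846; N(d2) = 0.62066986
C = 26.2300 * 1.00000000 * 0.71131846 - 24.8000 * 0.94932887 * 0.62066986 = 4.0452

Answer: Price = 4.0452


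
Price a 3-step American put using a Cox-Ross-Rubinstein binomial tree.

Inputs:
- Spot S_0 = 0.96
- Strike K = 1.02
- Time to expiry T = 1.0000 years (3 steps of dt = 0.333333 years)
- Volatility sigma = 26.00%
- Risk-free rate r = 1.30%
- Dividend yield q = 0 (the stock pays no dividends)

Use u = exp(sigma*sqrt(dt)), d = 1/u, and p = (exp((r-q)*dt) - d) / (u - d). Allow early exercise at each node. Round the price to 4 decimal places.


Answer: Price = V(0,0) = 0.1337

Derivation:
dt = T/N = 0.333333
u = exp(sigma*sqrt(dt)) = 1.161963; d = 1/u = 0.860612
p = (exp((r-q)*dt) - d) / (u - d) = 0.476953
Discount per step: exp(-r*dt) = 0.995676
Stock lattice S(k, i) with i counting down-moves:
  k=0: S(0,0) = 0.9600
  k=1: S(1,0) = 1.1155; S(1,1) = 0.8262
  k=2: S(2,0) = 1.2962; S(2,1) = 0.9600; S(2,2) = 0.7110
  k=3: S(3,0) = 1.5061; S(3,1) = 1.1155; S(3,2) = 0.8262; S(3,3) = 0.6119
Terminal payoffs V(N, i) = max(K - S_T, 0):
  V(3,0) = 0.000000; V(3,1) = 0.000000; V(3,2) = 0.193812; V(3,3) = 0.408081
Backward induction: V(k, i) = exp(-r*dt) * [p * V(k+1, i) + (1-p) * V(k+1, i+1)]; then take max(V_cont, immediate exercise) for American.
  V(2,0) = exp(-r*dt) * [p*0.000000 + (1-p)*0.000000] = 0.000000; exercise = 0.000000; V(2,0) = max -> 0.000000
  V(2,1) = exp(-r*dt) * [p*0.000000 + (1-p)*0.193812] = 0.100934; exercise = 0.060000; V(2,1) = max -> 0.100934
  V(2,2) = exp(-r*dt) * [p*0.193812 + (1-p)*0.408081] = 0.304562; exercise = 0.308972; V(2,2) = max -> 0.308972
  V(1,0) = exp(-r*dt) * [p*0.000000 + (1-p)*0.100934] = 0.052565; exercise = 0.000000; V(1,0) = max -> 0.052565
  V(1,1) = exp(-r*dt) * [p*0.100934 + (1-p)*0.308972] = 0.208841; exercise = 0.193812; V(1,1) = max -> 0.208841
  V(0,0) = exp(-r*dt) * [p*0.052565 + (1-p)*0.208841] = 0.133724; exercise = 0.060000; V(0,0) = max -> 0.133724


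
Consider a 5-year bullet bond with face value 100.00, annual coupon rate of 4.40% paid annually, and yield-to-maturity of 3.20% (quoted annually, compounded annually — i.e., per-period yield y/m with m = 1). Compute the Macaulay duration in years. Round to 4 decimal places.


Coupon per period c = face * coupon_rate / m = 4.400000
Periods per year m = 1; per-period yield y/m = 0.032000
Number of cashflows N = 5
Cashflows (t years, CF_t, discount factor 1/(1+y/m)^(m*t), PV):
  t = 1.0000: CF_t = 4.400000, DF = 0.968992, PV = 4.263566
  t = 2.0000: CF_t = 4.400000, DF = 0.938946, PV = 4.131362
  t = 3.0000: CF_t = 4.400000, DF = 0.909831, PV = 4.003258
  t = 4.0000: CF_t = 4.400000, DF = 0.881620, PV = 3.879126
  t = 5.0000: CF_t = 104.400000, DF = 0.854283, PV = 89.187094
Price P = sum_t PV_t = 105.464406
Macaulay numerator sum_t t * PV_t:
  t * PV_t at t = 1.0000: 4.263566
  t * PV_t at t = 2.0000: 8.262725
  t * PV_t at t = 3.0000: 12.009774
  t * PV_t at t = 4.0000: 15.516504
  t * PV_t at t = 5.0000: 445.935469
Macaulay duration D = (sum_t t * PV_t) / P = 485.988037 / 105.464406 = 4.608076

Answer: Macaulay duration = 4.6081 years


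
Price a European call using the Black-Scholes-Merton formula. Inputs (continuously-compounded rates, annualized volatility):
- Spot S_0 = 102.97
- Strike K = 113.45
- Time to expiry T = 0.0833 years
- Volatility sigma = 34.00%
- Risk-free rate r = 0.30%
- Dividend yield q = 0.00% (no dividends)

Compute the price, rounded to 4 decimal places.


d1 = (ln(S/K) + (r - q + 0.5*sigma^2) * T) / (sigma * sqrt(T)) = -0.93610484
d2 = d1 - sigma * sqrt(T) = -1.03423476
exp(-rT) = 0.99975013; exp(-qT) = 1.00000000
C = S_0 * exp(-qT) * N(d1) - K * exp(-rT) * N(d2)
N(d1) = 0.17460961; N(d2) = 0.15051321
C = 102.9700 * 1.00000000 * 0.17460961 - 113.4500 * 0.99975013 * 0.15051321 = 0.9081

Answer: Price = 0.9081


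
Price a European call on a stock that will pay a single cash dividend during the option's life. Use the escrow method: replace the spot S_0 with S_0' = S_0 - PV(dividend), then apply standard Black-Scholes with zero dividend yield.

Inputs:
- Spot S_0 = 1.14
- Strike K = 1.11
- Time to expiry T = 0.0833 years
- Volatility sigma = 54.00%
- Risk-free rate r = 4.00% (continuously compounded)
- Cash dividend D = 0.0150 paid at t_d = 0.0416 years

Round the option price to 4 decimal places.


PV(D) = D * exp(-r * t_d) = 0.0150 * 0.99833738 = 0.01497506
S_0' = S_0 - PV(D) = 1.1400 - 0.01497506 = 1.12502494
d1 = (ln(S_0'/K) + (r + sigma^2/2)*T) / (sigma*sqrt(T)) = 0.18557394
d2 = d1 - sigma*sqrt(T) = 0.02972055
exp(-rT) = 0.99667354
N(d1) = 0.57361055; N(d2) = 0.51185504
C = S_0' * N(d1) - K * exp(-rT) * N(d2) = 1.12502494 * 0.57361055 - 1.1100 * 0.99667354 * 0.51185504 = 0.0791

Answer: Price = 0.0791


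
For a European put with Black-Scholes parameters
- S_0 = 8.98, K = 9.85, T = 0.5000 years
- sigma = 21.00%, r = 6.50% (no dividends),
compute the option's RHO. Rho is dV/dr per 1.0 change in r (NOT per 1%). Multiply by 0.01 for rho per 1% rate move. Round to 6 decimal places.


d1 = -0.3296233675; d2 = -0.4781157916
phi(d1) = 0.3778476090; exp(-qT) = 1.0000000000; exp(-rT) = 0.9680224498
N(-d2) = 0.6837161035
Rho = -K*T*exp(-rT)*N(-d2) = -9.8500 * 0.5000 * 0.9680224498 * 0.6837161035 = -3.259624

Answer: Rho = -3.259624


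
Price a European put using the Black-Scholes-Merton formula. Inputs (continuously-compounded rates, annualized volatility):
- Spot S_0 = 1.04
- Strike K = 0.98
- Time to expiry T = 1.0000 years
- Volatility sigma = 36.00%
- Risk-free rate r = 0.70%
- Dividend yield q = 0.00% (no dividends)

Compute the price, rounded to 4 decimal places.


d1 = (ln(S/K) + (r - q + 0.5*sigma^2) * T) / (sigma * sqrt(T)) = 0.36450950
d2 = d1 - sigma * sqrt(T) = 0.00450950
exp(-rT) = 0.99302444; exp(-qT) = 1.00000000
P = K * exp(-rT) * N(-d2) - S_0 * exp(-qT) * N(-d1)
N(-d1) = 0.35773879; N(-d2) = 0.49820098
P = 0.9800 * 0.99302444 * 0.49820098 - 1.0400 * 1.00000000 * 0.35773879 = 0.1128

Answer: Price = 0.1128


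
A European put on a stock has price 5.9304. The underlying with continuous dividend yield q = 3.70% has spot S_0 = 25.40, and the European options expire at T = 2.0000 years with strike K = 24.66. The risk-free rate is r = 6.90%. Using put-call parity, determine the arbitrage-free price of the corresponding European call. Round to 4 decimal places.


Put-call parity: C - P = S_0 * exp(-qT) - K * exp(-rT).
S_0 * exp(-qT) = 25.4000 * 0.92867169 = 23.58826102
K * exp(-rT) = 24.6600 * 0.87109869 = 21.48129374
C = P + S*exp(-qT) - K*exp(-rT)
C = 5.9304 + 23.58826102 - 21.48129374 = 8.0374

Answer: Call price = 8.0374


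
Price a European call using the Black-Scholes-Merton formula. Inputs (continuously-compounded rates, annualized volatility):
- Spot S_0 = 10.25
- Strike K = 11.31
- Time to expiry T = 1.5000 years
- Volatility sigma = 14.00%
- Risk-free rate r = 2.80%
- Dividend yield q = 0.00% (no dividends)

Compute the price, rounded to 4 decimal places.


Answer: Price = 0.4617

Derivation:
d1 = (ln(S/K) + (r - q + 0.5*sigma^2) * T) / (sigma * sqrt(T)) = -0.24325524
d2 = d1 - sigma * sqrt(T) = -0.41471952
exp(-rT) = 0.95886978; exp(-qT) = 1.00000000
C = S_0 * exp(-qT) * N(d1) - K * exp(-rT) * N(d2)
N(d1) = 0.40390384; N(d2) = 0.33917362
C = 10.2500 * 1.00000000 * 0.40390384 - 11.3100 * 0.95886978 * 0.33917362 = 0.4617


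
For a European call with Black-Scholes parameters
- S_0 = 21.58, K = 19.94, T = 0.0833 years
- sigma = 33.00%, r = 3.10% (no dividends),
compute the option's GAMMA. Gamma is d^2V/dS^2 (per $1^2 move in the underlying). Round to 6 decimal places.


d1 = 0.9045967781; d2 = 0.8093530382
phi(d1) = 0.2649839029; exp(-qT) = 1.0000000000; exp(-rT) = 0.9974210313
Gamma = exp(-qT) * phi(d1) / (S * sigma * sqrt(T)) = 1.0000000000 * 0.2649839029 / (21.5800 * 0.3300 * 0.2886173938) = 0.128923

Answer: Gamma = 0.128923


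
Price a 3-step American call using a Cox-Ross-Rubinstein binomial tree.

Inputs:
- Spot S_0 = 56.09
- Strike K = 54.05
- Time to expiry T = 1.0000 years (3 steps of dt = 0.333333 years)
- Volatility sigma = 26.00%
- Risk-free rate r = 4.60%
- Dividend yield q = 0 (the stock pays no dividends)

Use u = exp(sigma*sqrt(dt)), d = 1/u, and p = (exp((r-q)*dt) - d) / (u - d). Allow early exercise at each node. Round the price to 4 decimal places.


Answer: Price = V(0,0) = 8.4889

Derivation:
dt = T/N = 0.333333
u = exp(sigma*sqrt(dt)) = 1.161963; d = 1/u = 0.860612
p = (exp((r-q)*dt) - d) / (u - d) = 0.513817
Discount per step: exp(-r*dt) = 0.984784
Stock lattice S(k, i) with i counting down-moves:
  k=0: S(0,0) = 56.0900
  k=1: S(1,0) = 65.1745; S(1,1) = 48.2717
  k=2: S(2,0) = 75.7304; S(2,1) = 56.0900; S(2,2) = 41.5433
  k=3: S(3,0) = 87.9959; S(3,1) = 65.1745; S(3,2) = 48.2717; S(3,3) = 35.7526
Terminal payoffs V(N, i) = max(S_T - K, 0):
  V(3,0) = 33.945947; V(3,1) = 11.124521; V(3,2) = 0.000000; V(3,3) = 0.000000
Backward induction: V(k, i) = exp(-r*dt) * [p * V(k+1, i) + (1-p) * V(k+1, i+1)]; then take max(V_cont, immediate exercise) for American.
  V(2,0) = exp(-r*dt) * [p*33.945947 + (1-p)*11.124521] = 22.502847; exercise = 21.680401; V(2,0) = max -> 22.502847
  V(2,1) = exp(-r*dt) * [p*11.124521 + (1-p)*0.000000] = 5.628988; exercise = 2.040000; V(2,1) = max -> 5.628988
  V(2,2) = exp(-r*dt) * [p*0.000000 + (1-p)*0.000000] = 0.000000; exercise = 0.000000; V(2,2) = max -> 0.000000
  V(1,0) = exp(-r*dt) * [p*22.502847 + (1-p)*5.628988] = 14.081477; exercise = 11.124521; V(1,0) = max -> 14.081477
  V(1,1) = exp(-r*dt) * [p*5.628988 + (1-p)*0.000000] = 2.848258; exercise = 0.000000; V(1,1) = max -> 2.848258
  V(0,0) = exp(-r*dt) * [p*14.081477 + (1-p)*2.848258] = 8.488906; exercise = 2.040000; V(0,0) = max -> 8.488906


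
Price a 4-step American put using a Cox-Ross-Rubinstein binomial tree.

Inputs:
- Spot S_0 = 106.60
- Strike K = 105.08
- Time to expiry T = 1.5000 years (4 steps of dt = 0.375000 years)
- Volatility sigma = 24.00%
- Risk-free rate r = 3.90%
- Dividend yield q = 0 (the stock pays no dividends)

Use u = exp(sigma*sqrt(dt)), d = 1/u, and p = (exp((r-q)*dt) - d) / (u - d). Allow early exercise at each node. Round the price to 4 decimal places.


dt = T/N = 0.375000
u = exp(sigma*sqrt(dt)) = 1.158319; d = 1/u = 0.863320
p = (exp((r-q)*dt) - d) / (u - d) = 0.513265
Discount per step: exp(-r*dt) = 0.985481
Stock lattice S(k, i) with i counting down-moves:
  k=0: S(0,0) = 106.6000
  k=1: S(1,0) = 123.4768; S(1,1) = 92.0300
  k=2: S(2,0) = 143.0254; S(2,1) = 106.6000; S(2,2) = 79.4513
  k=3: S(3,0) = 165.6690; S(3,1) = 123.4768; S(3,2) = 92.0300; S(3,3) = 68.5920
  k=4: S(4,0) = 191.8974; S(4,1) = 143.0254; S(4,2) = 106.6000; S(4,3) = 79.4513; S(4,4) = 59.2168
Terminal payoffs V(N, i) = max(K - S_T, 0):
  V(4,0) = 0.000000; V(4,1) = 0.000000; V(4,2) = 0.000000; V(4,3) = 25.628661; V(4,4) = 45.863159
Backward induction: V(k, i) = exp(-r*dt) * [p * V(k+1, i) + (1-p) * V(k+1, i+1)]; then take max(V_cont, immediate exercise) for American.
  V(3,0) = exp(-r*dt) * [p*0.000000 + (1-p)*0.000000] = 0.000000; exercise = 0.000000; V(3,0) = max -> 0.000000
  V(3,1) = exp(-r*dt) * [p*0.000000 + (1-p)*0.000000] = 0.000000; exercise = 0.000000; V(3,1) = max -> 0.000000
  V(3,2) = exp(-r*dt) * [p*0.000000 + (1-p)*25.628661] = 12.293268; exercise = 13.050045; V(3,2) = max -> 13.050045
  V(3,3) = exp(-r*dt) * [p*25.628661 + (1-p)*45.863159] = 34.962426; exercise = 36.488038; V(3,3) = max -> 36.488038
  V(2,0) = exp(-r*dt) * [p*0.000000 + (1-p)*0.000000] = 0.000000; exercise = 0.000000; V(2,0) = max -> 0.000000
  V(2,1) = exp(-r*dt) * [p*0.000000 + (1-p)*13.050045] = 6.259699; exercise = 0.000000; V(2,1) = max -> 6.259699
  V(2,2) = exp(-r*dt) * [p*13.050045 + (1-p)*36.488038] = 24.103050; exercise = 25.628661; V(2,2) = max -> 25.628661
  V(1,0) = exp(-r*dt) * [p*0.000000 + (1-p)*6.259699] = 3.002582; exercise = 0.000000; V(1,0) = max -> 3.002582
  V(1,1) = exp(-r*dt) * [p*6.259699 + (1-p)*25.628661] = 15.459503; exercise = 13.050045; V(1,1) = max -> 15.459503
  V(0,0) = exp(-r*dt) * [p*3.002582 + (1-p)*15.459503] = 8.934184; exercise = 0.000000; V(0,0) = max -> 8.934184

Answer: Price = V(0,0) = 8.9342


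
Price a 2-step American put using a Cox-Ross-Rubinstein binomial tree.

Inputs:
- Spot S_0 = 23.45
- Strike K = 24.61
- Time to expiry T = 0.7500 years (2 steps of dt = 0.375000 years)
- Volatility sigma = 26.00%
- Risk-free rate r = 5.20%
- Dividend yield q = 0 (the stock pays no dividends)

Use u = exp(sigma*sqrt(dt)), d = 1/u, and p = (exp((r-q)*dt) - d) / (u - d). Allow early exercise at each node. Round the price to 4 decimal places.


dt = T/N = 0.375000
u = exp(sigma*sqrt(dt)) = 1.172592; d = 1/u = 0.852811
p = (exp((r-q)*dt) - d) / (u - d) = 0.521857
Discount per step: exp(-r*dt) = 0.980689
Stock lattice S(k, i) with i counting down-moves:
  k=0: S(0,0) = 23.4500
  k=1: S(1,0) = 27.4973; S(1,1) = 19.9984
  k=2: S(2,0) = 32.2431; S(2,1) = 23.4500; S(2,2) = 17.0549
Terminal payoffs V(N, i) = max(K - S_T, 0):
  V(2,0) = 0.000000; V(2,1) = 1.160000; V(2,2) = 7.555112
Backward induction: V(k, i) = exp(-r*dt) * [p * V(k+1, i) + (1-p) * V(k+1, i+1)]; then take max(V_cont, immediate exercise) for American.
  V(1,0) = exp(-r*dt) * [p*0.000000 + (1-p)*1.160000] = 0.543935; exercise = 0.000000; V(1,0) = max -> 0.543935
  V(1,1) = exp(-r*dt) * [p*1.160000 + (1-p)*7.555112] = 4.136326; exercise = 4.611572; V(1,1) = max -> 4.611572
  V(0,0) = exp(-r*dt) * [p*0.543935 + (1-p)*4.611572] = 2.440783; exercise = 1.160000; V(0,0) = max -> 2.440783

Answer: Price = V(0,0) = 2.4408


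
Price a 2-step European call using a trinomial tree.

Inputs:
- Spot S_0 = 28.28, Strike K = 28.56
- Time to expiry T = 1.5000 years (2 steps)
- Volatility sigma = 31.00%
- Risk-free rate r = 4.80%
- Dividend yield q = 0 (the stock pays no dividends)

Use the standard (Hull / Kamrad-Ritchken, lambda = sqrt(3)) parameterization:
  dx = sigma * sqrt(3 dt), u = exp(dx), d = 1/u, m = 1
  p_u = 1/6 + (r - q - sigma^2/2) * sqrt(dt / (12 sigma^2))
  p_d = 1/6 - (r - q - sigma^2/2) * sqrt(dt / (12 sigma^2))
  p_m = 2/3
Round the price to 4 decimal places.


dt = T/N = 0.750000; dx = sigma*sqrt(3*dt) = 0.465000
u = exp(dx) = 1.592014; d = 1/u = 0.628135
p_u = 0.166626, p_m = 0.666667, p_d = 0.166707
Discount per step: exp(-r*dt) = 0.964640
Stock lattice S(k, j) with j the centered position index:
  k=0: S(0,+0) = 28.2800
  k=1: S(1,-1) = 17.7637; S(1,+0) = 28.2800; S(1,+1) = 45.0222
  k=2: S(2,-2) = 11.1580; S(2,-1) = 17.7637; S(2,+0) = 28.2800; S(2,+1) = 45.0222; S(2,+2) = 71.6759
Terminal payoffs V(N, j) = max(S_T - K, 0):
  V(2,-2) = 0.000000; V(2,-1) = 0.000000; V(2,+0) = 0.000000; V(2,+1) = 16.462161; V(2,+2) = 43.115920
Backward induction: V(k, j) = exp(-r*dt) * [p_u * V(k+1, j+1) + p_m * V(k+1, j) + p_d * V(k+1, j-1)]
  V(1,-1) = exp(-r*dt) * [p_u*0.000000 + p_m*0.000000 + p_d*0.000000] = 0.000000
  V(1,+0) = exp(-r*dt) * [p_u*16.462161 + p_m*0.000000 + p_d*0.000000] = 2.646037
  V(1,+1) = exp(-r*dt) * [p_u*43.115920 + p_m*16.462161 + p_d*0.000000] = 17.516925
  V(0,+0) = exp(-r*dt) * [p_u*17.516925 + p_m*2.646037 + p_d*0.000000] = 4.517223

Answer: Price = V(0,0) = 4.5172


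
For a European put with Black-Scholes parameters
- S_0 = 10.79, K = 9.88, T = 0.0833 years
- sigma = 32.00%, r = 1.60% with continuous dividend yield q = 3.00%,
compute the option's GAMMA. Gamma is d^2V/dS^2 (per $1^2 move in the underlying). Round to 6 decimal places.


Answer: Gamma = 0.245225

Derivation:
d1 = 0.9875317361; d2 = 0.8951741701
phi(d1) = 0.2449875225; exp(-qT) = 0.9975041199; exp(-rT) = 0.9986680878
Gamma = exp(-qT) * phi(d1) / (S * sigma * sqrt(T)) = 0.9975041199 * 0.2449875225 / (10.7900 * 0.3200 * 0.2886173938) = 0.245225


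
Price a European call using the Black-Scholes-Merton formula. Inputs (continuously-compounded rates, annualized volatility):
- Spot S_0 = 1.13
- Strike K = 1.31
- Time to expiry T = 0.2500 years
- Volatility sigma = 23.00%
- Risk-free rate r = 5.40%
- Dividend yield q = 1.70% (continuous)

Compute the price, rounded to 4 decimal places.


Answer: Price = 0.0077

Derivation:
d1 = (ln(S/K) + (r - q + 0.5*sigma^2) * T) / (sigma * sqrt(T)) = -1.14736526
d2 = d1 - sigma * sqrt(T) = -1.26236526
exp(-rT) = 0.98659072; exp(-qT) = 0.99575902
C = S_0 * exp(-qT) * N(d1) - K * exp(-rT) * N(d2)
N(d1) = 0.12561535; N(d2) = 0.10340869
C = 1.1300 * 0.99575902 * 0.12561535 - 1.3100 * 0.98659072 * 0.10340869 = 0.0077


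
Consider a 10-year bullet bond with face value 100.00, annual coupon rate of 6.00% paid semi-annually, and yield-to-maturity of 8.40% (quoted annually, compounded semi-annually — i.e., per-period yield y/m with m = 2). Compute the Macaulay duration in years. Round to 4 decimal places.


Answer: Macaulay duration = 7.4115 years

Derivation:
Coupon per period c = face * coupon_rate / m = 3.000000
Periods per year m = 2; per-period yield y/m = 0.042000
Number of cashflows N = 20
Cashflows (t years, CF_t, discount factor 1/(1+y/m)^(m*t), PV):
  t = 0.5000: CF_t = 3.000000, DF = 0.959693, PV = 2.879079
  t = 1.0000: CF_t = 3.000000, DF = 0.921010, PV = 2.763031
  t = 1.5000: CF_t = 3.000000, DF = 0.883887, PV = 2.651662
  t = 2.0000: CF_t = 3.000000, DF = 0.848260, PV = 2.544781
  t = 2.5000: CF_t = 3.000000, DF = 0.814069, PV = 2.442208
  t = 3.0000: CF_t = 3.000000, DF = 0.781257, PV = 2.343770
  t = 3.5000: CF_t = 3.000000, DF = 0.749766, PV = 2.249299
  t = 4.0000: CF_t = 3.000000, DF = 0.719545, PV = 2.158636
  t = 4.5000: CF_t = 3.000000, DF = 0.690543, PV = 2.071628
  t = 5.0000: CF_t = 3.000000, DF = 0.662709, PV = 1.988127
  t = 5.5000: CF_t = 3.000000, DF = 0.635997, PV = 1.907991
  t = 6.0000: CF_t = 3.000000, DF = 0.610362, PV = 1.831086
  t = 6.5000: CF_t = 3.000000, DF = 0.585760, PV = 1.757280
  t = 7.0000: CF_t = 3.000000, DF = 0.562150, PV = 1.686449
  t = 7.5000: CF_t = 3.000000, DF = 0.539491, PV = 1.618473
  t = 8.0000: CF_t = 3.000000, DF = 0.517746, PV = 1.553237
  t = 8.5000: CF_t = 3.000000, DF = 0.496877, PV = 1.490631
  t = 9.0000: CF_t = 3.000000, DF = 0.476849, PV = 1.430548
  t = 9.5000: CF_t = 3.000000, DF = 0.457629, PV = 1.372886
  t = 10.0000: CF_t = 103.000000, DF = 0.439183, PV = 45.235859
Price P = sum_t PV_t = 83.976660
Macaulay numerator sum_t t * PV_t:
  t * PV_t at t = 0.5000: 1.439539
  t * PV_t at t = 1.0000: 2.763031
  t * PV_t at t = 1.5000: 3.977492
  t * PV_t at t = 2.0000: 5.089562
  t * PV_t at t = 2.5000: 6.105520
  t * PV_t at t = 3.0000: 7.031309
  t * PV_t at t = 3.5000: 7.872547
  t * PV_t at t = 4.0000: 8.634546
  t * PV_t at t = 4.5000: 9.322326
  t * PV_t at t = 5.0000: 9.940634
  t * PV_t at t = 5.5000: 10.493951
  t * PV_t at t = 6.0000: 10.986513
  t * PV_t at t = 6.5000: 11.422318
  t * PV_t at t = 7.0000: 11.805142
  t * PV_t at t = 7.5000: 12.138548
  t * PV_t at t = 8.0000: 12.425897
  t * PV_t at t = 8.5000: 12.670360
  t * PV_t at t = 9.0000: 12.874928
  t * PV_t at t = 9.5000: 13.042421
  t * PV_t at t = 10.0000: 452.358594
Macaulay duration D = (sum_t t * PV_t) / P = 622.395179 / 83.976660 = 7.411526
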